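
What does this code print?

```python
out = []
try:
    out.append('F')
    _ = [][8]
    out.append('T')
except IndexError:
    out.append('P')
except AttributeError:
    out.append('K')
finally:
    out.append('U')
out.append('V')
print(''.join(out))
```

Execution trace: 'F' (try body) → 'P' (except IndexError) → 'U' (finally) → 'V' (after the try/except). Output: FPUV

Answer: FPUV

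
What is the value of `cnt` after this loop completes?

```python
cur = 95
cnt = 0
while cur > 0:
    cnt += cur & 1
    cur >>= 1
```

Count set bits in 95 (binary: 0b1011111)
`cnt` takes the values: 0 → 1 → 2 → 3 → 4 → 5 → 6

Answer: 6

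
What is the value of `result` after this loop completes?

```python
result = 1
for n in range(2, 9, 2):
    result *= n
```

Product of even numbers 2 to 8
`result` takes the values: 1 → 2 → 8 → 48 → 384

Answer: 384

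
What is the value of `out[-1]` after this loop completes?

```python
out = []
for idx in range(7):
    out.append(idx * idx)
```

Last element of squares 0 to 6
`out` takes the values: [] → [0] → [0, 1] → [0, 1, 4] → [0, 1, 4, 9] → [0, 1, 4, 9, 16] → [0, 1, 4, 9, 16, 25] → [0, 1, 4, 9, 16, 25, 36]
So `out[-1]` = 36

Answer: 36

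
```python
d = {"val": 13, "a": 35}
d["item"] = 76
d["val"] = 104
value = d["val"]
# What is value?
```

Trace:
`d = {"val": 13, "a": 35}` → d = {'val': 13, 'a': 35}
`d["item"] = 76` → d = {'val': 13, 'a': 35, 'item': 76}
`d["val"] = 104` → d = {'val': 104, 'a': 35, 'item': 76}
`value = d["val"]` → value = 104
So value = 104

Answer: 104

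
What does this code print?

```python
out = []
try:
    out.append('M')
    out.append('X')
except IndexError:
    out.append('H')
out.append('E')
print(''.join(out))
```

Execution trace: 'M' (try body) → 'X' (try body, no exception) → 'E' (after the try/except). Output: MXE

Answer: MXE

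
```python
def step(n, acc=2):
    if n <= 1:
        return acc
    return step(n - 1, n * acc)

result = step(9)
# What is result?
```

Accumulator trace (n, acc): (9, 2) -> (8, 18) -> (7, 144) -> (6, 1008) -> (5, 6048) -> (4, 30240) -> (3, 120960) -> (2, 362880) -> (1, 725760) -> return 725760

Answer: 725760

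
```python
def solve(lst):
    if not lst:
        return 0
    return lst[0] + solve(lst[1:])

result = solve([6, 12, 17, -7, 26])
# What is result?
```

6 + 12 + 17 + (-7) + 26 + 0 = 54

Answer: 54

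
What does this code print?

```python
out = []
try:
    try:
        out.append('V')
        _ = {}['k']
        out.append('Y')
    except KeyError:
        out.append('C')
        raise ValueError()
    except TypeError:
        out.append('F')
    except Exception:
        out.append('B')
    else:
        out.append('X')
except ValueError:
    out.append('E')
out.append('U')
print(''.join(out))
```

Execution trace: 'V' (inner try body) → 'C' (inner except KeyError) → 'E' (outer except ValueError) → 'U' (after the try/except). Output: VCEU

Answer: VCEU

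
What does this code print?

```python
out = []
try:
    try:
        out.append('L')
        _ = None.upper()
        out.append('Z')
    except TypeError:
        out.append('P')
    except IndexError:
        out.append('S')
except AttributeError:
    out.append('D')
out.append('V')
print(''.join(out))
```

Execution trace: 'L' (try body) → 'D' (outer except AttributeError) → 'V' (after the try/except). Output: LDV

Answer: LDV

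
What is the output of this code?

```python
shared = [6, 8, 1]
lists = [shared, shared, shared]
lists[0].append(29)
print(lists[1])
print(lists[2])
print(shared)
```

Key concept: list of same reference.
Step by step:
`shared = [6, 8, 1]` → shared = [6, 8, 1]
`lists = [shared, shared, shared]` → lists = [[6, 8, 1], [6, 8, 1], [6, 8, 1]]
`lists[0].append(29)` → shared = [6, 8, 1, 29]; lists = [[6, 8, 1, 29], [6, 8, 1, 29], [6, 8, 1, 29]]
`print(lists[1])` → prints [6, 8, 1, 29]
`print(lists[2])` → prints [6, 8, 1, 29]
`print(shared)` → prints [6, 8, 1, 29]

Answer:
[6, 8, 1, 29]
[6, 8, 1, 29]
[6, 8, 1, 29]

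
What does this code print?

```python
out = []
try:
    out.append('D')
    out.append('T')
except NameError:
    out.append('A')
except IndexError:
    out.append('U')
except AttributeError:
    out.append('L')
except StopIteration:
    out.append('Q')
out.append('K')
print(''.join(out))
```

Execution trace: 'D' (try body) → 'T' (try body, no exception) → 'K' (after the try/except). Output: DTK

Answer: DTK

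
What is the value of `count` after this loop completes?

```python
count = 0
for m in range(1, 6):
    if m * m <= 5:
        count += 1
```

Count numbers where m² ≤ 5
`count` takes the values: 0 → 1 → 2

Answer: 2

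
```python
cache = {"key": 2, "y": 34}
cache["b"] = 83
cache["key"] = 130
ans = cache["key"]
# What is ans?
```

Trace:
`cache = {"key": 2, "y": 34}` → cache = {'key': 2, 'y': 34}
`cache["b"] = 83` → cache = {'key': 2, 'y': 34, 'b': 83}
`cache["key"] = 130` → cache = {'key': 130, 'y': 34, 'b': 83}
`ans = cache["key"]` → ans = 130
So ans = 130

Answer: 130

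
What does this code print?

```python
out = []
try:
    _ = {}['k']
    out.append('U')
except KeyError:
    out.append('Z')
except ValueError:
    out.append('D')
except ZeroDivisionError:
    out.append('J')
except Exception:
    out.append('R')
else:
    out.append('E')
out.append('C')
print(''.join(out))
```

Execution trace: 'Z' (except KeyError) → 'C' (after the try/except). Output: ZC

Answer: ZC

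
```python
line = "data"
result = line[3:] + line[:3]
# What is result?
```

Trace:
`line = "data"` → line = 'data'
`result = line[3:] + line[:3]` → result = 'adat'
So result = 'adat'

Answer: 'adat'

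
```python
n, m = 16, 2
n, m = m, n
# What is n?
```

Trace:
`n, m = 16, 2` → n = 16; m = 2
`n, m = m, n` → n = 2; m = 16
So n = 2

Answer: 2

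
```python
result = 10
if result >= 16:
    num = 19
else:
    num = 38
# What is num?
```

Trace:
`result = 10` → result = 10
`if result >= 16: ...` → result >= 16 is False, take else branch → num = 38
So num = 38

Answer: 38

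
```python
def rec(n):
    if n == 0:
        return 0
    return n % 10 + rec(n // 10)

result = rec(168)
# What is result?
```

Sum of digits of 168: 8 + 6 + 1 = 15

Answer: 15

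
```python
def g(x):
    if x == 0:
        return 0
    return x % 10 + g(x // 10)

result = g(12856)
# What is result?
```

Sum of digits of 12856: 6 + 5 + 8 + 2 + 1 = 22

Answer: 22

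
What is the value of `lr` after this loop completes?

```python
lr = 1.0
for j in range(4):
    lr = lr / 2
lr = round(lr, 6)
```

Halving LR 4 times: 1 / 2^4
`lr` takes the values: 1.0 → 0.5 → 0.25 → 0.125 → 0.0625

Answer: 0.0625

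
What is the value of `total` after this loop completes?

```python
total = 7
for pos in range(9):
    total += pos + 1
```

Start at 7, add 1 to 9 = 52
`total` takes the values: 7 → 8 → 10 → 13 → 17 → 22 → 28 → 35 → 43 → 52

Answer: 52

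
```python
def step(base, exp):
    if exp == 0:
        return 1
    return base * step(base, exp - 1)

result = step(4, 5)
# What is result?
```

step(4, 5) = 4 * 4 * 4 * 4 * 4 = 1024

Answer: 1024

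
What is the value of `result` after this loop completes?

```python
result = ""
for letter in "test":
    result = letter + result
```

Reverse 'test'
`result` takes the values: "" → "t" → "et" → "set" → "tset"

Answer: "tset"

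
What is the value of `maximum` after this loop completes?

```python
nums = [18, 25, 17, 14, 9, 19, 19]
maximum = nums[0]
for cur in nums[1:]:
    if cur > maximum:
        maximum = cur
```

Maximum of [18, 25, 17, 14, 9, 19, 19]
`maximum` takes the values: 18 → 25

Answer: 25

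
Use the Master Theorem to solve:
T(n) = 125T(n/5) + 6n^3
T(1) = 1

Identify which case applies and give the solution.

a=125, b=5, f(n)=6n^3. log_5(125) = 3. Since c=3 = 3, Case 2 applies: T(n) = Θ(n^log_b(a) · log n) = O(n^3 log n).

Answer: O(n^3 log n) - Case 2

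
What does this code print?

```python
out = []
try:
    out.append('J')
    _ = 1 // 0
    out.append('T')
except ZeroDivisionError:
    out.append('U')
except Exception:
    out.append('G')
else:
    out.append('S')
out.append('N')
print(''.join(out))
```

Execution trace: 'J' (try body) → 'U' (except ZeroDivisionError) → 'N' (after the try/except). Output: JUN

Answer: JUN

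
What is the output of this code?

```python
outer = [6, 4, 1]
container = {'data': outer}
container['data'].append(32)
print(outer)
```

Key concept: dict holds reference to list.
Step by step:
`outer = [6, 4, 1]` → outer = [6, 4, 1]
`container = {'data': outer}` → container = {'data': [6, 4, 1]}
`container['data'].append(32)` → outer = [6, 4, 1, 32]; container = {'data': [6, 4, 1, 32]}
`print(outer)` → prints [6, 4, 1, 32]

Answer: [6, 4, 1, 32]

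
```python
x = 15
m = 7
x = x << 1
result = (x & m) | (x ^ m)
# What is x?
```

Trace:
`x = 15` → x = 15
`m = 7` → m = 7
`x = x << 1` → x = 30
`result = (x & m) | (x ^ m)` → result = 31
So x = 30

Answer: 30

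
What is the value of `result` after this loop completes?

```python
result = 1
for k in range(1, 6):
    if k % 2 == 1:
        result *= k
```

Product of odd numbers 1 to 5
`result` takes the values: 1 → 3 → 15

Answer: 15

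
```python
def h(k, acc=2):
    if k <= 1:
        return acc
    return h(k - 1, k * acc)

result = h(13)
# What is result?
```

Accumulator trace (n, acc): (13, 2) -> (12, 26) -> (11, 312) -> (10, 3432) -> (9, 34320) -> (8, 308880) -> (7, 2471040) -> (6, 17297280) -> (5, 103783680) -> (4, 518918400) -> (3, 2075673600) -> (2, 6227020800) -> (1, 12454041600) -> return 12454041600

Answer: 12454041600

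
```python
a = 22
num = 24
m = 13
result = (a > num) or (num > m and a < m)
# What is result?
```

Trace:
`a = 22` → a = 22
`num = 24` → num = 24
`m = 13` → m = 13
`result = (a > num) or (num > m and a < m)` → result = False
So result = False

Answer: False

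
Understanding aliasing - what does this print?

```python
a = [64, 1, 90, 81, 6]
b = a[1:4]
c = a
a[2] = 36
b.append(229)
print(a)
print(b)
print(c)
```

Key concept: slice vs alias.
Step by step:
`a = [64, 1, 90, 81, 6]` → a = [64, 1, 90, 81, 6]
`b = a[1:4]` → b = [1, 90, 81]
`c = a` → c = [64, 1, 90, 81, 6] (same object as a)
`a[2] = 36` → a = [64, 1, 36, 81, 6] (same object as c); c = [64, 1, 36, 81, 6] (same object as a)
`b.append(229)` → b = [1, 90, 81, 229]
`print(a)` → prints [64, 1, 36, 81, 6]
`print(b)` → prints [1, 90, 81, 229]
`print(c)` → prints [64, 1, 36, 81, 6]

Answer:
[64, 1, 36, 81, 6]
[1, 90, 81, 229]
[64, 1, 36, 81, 6]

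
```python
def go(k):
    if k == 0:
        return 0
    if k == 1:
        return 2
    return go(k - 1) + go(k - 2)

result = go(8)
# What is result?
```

Build up from base cases: go(0)=0, go(1)=2, go(2)=2, go(3)=4, go(4)=6, go(5)=10, go(6)=16, ..., go(8)=42

Answer: 42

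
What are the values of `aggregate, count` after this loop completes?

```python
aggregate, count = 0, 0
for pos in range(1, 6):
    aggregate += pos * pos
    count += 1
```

Sum of squares and count
`aggregate, count` takes the values: (0, 0) → (1, 0) → (1, 1) → (5, 1) → (5, 2) → (14, 2) → (14, 3) → (30, 3) → (30, 4) → (55, 4) → (55, 5)

Answer: 55, 5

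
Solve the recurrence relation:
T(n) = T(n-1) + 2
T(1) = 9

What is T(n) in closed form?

Unrolling: T(n) = T(1) + 2·(n-1) = 9 + 2(n-1) = 2n + 7.

Answer: T(n) = 2n + 7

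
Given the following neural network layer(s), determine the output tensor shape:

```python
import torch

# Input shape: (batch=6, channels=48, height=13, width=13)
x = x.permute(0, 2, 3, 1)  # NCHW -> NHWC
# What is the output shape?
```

Input: (6, 48, 13, 13) -> Output: (6, 13, 13, 48)

Answer: (6, 13, 13, 48)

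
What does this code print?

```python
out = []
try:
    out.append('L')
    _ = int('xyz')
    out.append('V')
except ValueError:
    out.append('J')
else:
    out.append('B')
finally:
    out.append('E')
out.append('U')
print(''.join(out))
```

Execution trace: 'L' (try body) → 'J' (except ValueError) → 'E' (finally) → 'U' (after the try/except). Output: LJEU

Answer: LJEU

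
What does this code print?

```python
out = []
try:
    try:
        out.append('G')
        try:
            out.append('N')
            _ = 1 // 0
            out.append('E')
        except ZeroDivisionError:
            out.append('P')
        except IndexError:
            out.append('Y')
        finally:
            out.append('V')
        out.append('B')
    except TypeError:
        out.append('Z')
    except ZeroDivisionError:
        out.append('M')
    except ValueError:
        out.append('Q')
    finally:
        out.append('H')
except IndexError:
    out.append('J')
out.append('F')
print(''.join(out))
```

Execution trace: 'G' (try body) → 'N' (inner try body) → 'P' (inner except ZeroDivisionError) → 'V' (inner finally) → 'B' (try body, no exception) → 'H' (finally) → 'F' (after the try/except). Output: GNPVBHF

Answer: GNPVBHF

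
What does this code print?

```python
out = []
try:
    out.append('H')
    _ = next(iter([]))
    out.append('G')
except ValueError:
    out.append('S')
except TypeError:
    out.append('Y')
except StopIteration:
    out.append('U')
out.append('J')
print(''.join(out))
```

Execution trace: 'H' (try body) → 'U' (except StopIteration) → 'J' (after the try/except). Output: HUJ

Answer: HUJ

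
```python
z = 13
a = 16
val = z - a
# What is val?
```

Trace:
`z = 13` → z = 13
`a = 16` → a = 16
`val = z - a` → val = -3
So val = -3

Answer: -3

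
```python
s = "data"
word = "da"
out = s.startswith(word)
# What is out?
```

Trace:
`s = "data"` → s = 'data'
`word = "da"` → word = 'da'
`out = s.startswith(word)` → out = True
So out = True

Answer: True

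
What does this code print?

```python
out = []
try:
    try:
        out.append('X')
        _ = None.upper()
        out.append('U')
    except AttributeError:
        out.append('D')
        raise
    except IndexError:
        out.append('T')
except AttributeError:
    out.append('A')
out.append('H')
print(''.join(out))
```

Execution trace: 'X' (inner try body) → 'D' (inner except AttributeError) → 'A' (outer except AttributeError) → 'H' (after the try/except). Output: XDAH

Answer: XDAH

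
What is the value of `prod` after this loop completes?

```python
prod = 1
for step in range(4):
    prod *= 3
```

3^4 = 81
`prod` takes the values: 1 → 3 → 9 → 27 → 81

Answer: 81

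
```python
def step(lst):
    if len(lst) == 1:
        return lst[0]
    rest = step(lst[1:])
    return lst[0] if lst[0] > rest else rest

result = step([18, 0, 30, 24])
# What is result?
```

Recursive max over [18, 0, 30, 24] = 30

Answer: 30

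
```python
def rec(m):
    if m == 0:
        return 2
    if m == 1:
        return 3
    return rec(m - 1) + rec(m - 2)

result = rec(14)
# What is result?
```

Build up from base cases: rec(0)=2, rec(1)=3, rec(2)=5, rec(3)=8, rec(4)=13, rec(5)=21, rec(6)=34, ..., rec(14)=1597

Answer: 1597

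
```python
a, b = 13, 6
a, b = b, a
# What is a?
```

Trace:
`a, b = 13, 6` → a = 13; b = 6
`a, b = b, a` → a = 6; b = 13
So a = 6

Answer: 6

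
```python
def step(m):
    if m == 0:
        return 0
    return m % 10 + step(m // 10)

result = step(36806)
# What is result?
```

Sum of digits of 36806: 6 + 0 + 8 + 6 + 3 = 23

Answer: 23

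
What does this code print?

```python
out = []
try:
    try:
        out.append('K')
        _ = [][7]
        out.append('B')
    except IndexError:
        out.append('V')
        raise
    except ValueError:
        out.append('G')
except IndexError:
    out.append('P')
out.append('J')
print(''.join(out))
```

Execution trace: 'K' (inner try body) → 'V' (inner except IndexError) → 'P' (outer except IndexError) → 'J' (after the try/except). Output: KVPJ

Answer: KVPJ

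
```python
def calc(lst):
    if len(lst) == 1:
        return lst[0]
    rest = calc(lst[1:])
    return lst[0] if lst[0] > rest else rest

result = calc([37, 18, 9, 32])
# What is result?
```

Recursive max over [37, 18, 9, 32] = 37

Answer: 37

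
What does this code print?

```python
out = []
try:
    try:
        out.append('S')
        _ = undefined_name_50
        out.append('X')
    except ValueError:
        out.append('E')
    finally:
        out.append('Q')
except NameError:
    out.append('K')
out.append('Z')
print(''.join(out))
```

Execution trace: 'S' (inner try body) → 'Q' (inner finally) → 'K' (outer except NameError) → 'Z' (after the try/except). Output: SQKZ

Answer: SQKZ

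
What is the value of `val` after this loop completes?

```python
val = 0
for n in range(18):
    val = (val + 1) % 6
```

Increment mod 6, 18 times = 0
`val` takes the values: 0 → 1 → 2 → 3 → 4 → 5 → 0 → 1 → 2 → 3 → 4 → 5 → 0 → 1 → 2 → 3 → 4 → 5 → 0

Answer: 0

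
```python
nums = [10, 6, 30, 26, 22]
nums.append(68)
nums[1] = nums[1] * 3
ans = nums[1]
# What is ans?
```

Trace:
`nums = [10, 6, 30, 26, 22]` → nums = [10, 6, 30, 26, 22]
`nums.append(68)` → nums = [10, 6, 30, 26, 22, 68]
`nums[1] = nums[1] * 3` → nums = [10, 18, 30, 26, 22, 68]
`ans = nums[1]` → ans = 18
So ans = 18

Answer: 18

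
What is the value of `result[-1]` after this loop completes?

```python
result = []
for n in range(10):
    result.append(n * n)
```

Last element of squares 0 to 9
`result` takes the values: [] → [0] → [0, 1] → [0, 1, 4] → [0, 1, 4, 9] → [0, 1, 4, 9, 16] → [0, 1, 4, 9, 16, 25] → [0, 1, 4, 9, 16, 25, 36] → [0, 1, 4, 9, 16, 25, 36, 49] → [0, 1, 4, 9, 16, 25, 36, 49, 64] → [0, 1, 4, 9, 16, 25, 36, 49, 64, 81]
So `result[-1]` = 81

Answer: 81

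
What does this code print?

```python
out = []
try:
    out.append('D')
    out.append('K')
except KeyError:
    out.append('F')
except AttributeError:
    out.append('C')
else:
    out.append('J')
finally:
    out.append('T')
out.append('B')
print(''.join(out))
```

Execution trace: 'D' (try body) → 'K' (try body, no exception) → 'J' (else) → 'T' (finally) → 'B' (after the try/except). Output: DKJTB

Answer: DKJTB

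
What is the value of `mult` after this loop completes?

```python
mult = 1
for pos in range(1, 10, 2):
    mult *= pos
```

Product of 1, 3, 5, ... up to 9
`mult` takes the values: 1 → 3 → 15 → 105 → 945

Answer: 945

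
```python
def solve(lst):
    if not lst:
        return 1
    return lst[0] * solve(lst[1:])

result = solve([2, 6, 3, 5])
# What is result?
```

Product over [2, 6, 3, 5] = 2 * 6 * 3 * 5 = 180

Answer: 180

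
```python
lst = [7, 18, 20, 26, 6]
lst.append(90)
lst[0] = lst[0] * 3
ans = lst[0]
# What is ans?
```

Trace:
`lst = [7, 18, 20, 26, 6]` → lst = [7, 18, 20, 26, 6]
`lst.append(90)` → lst = [7, 18, 20, 26, 6, 90]
`lst[0] = lst[0] * 3` → lst = [21, 18, 20, 26, 6, 90]
`ans = lst[0]` → ans = 21
So ans = 21

Answer: 21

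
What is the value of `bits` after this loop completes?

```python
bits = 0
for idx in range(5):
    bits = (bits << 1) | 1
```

Build 5 consecutive 1-bits: 0b11111
`bits` takes the values: 0 → 1 → 3 → 7 → 15 → 31

Answer: 31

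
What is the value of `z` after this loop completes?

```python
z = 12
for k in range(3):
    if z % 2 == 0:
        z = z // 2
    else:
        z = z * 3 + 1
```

Collatz-style transformation from 12
`z` takes the values: 12 → 6 → 3 → 10

Answer: 10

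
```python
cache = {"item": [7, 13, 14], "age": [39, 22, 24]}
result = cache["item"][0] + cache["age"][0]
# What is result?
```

Trace:
`cache = {"item": [7, 13, 14], "age": [39, 22, 24]}` → cache = {'item': [7, 13, 14], 'age': [39, 22, 24]}
`result = cache["item"][0] + cache["age"][0]` → result = 46
So result = 46

Answer: 46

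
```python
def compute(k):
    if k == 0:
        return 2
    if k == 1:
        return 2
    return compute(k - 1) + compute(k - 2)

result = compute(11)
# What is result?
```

Build up from base cases: compute(0)=2, compute(1)=2, compute(2)=4, compute(3)=6, compute(4)=10, compute(5)=16, compute(6)=26, ..., compute(11)=288

Answer: 288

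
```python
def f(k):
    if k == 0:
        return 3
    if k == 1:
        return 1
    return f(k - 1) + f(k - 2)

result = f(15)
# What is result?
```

Build up from base cases: f(0)=3, f(1)=1, f(2)=4, f(3)=5, f(4)=9, f(5)=14, f(6)=23, ..., f(15)=1741

Answer: 1741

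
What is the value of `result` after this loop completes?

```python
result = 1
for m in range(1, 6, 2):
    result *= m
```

Product of 1, 3, 5, ... up to 5
`result` takes the values: 1 → 3 → 15

Answer: 15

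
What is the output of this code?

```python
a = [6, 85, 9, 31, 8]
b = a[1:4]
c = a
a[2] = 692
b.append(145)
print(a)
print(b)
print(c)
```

Key concept: slice vs alias.
Step by step:
`a = [6, 85, 9, 31, 8]` → a = [6, 85, 9, 31, 8]
`b = a[1:4]` → b = [85, 9, 31]
`c = a` → c = [6, 85, 9, 31, 8] (same object as a)
`a[2] = 692` → a = [6, 85, 692, 31, 8] (same object as c); c = [6, 85, 692, 31, 8] (same object as a)
`b.append(145)` → b = [85, 9, 31, 145]
`print(a)` → prints [6, 85, 692, 31, 8]
`print(b)` → prints [85, 9, 31, 145]
`print(c)` → prints [6, 85, 692, 31, 8]

Answer:
[6, 85, 692, 31, 8]
[85, 9, 31, 145]
[6, 85, 692, 31, 8]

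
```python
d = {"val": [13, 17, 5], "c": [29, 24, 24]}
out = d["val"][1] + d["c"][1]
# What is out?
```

Trace:
`d = {"val": [13, 17, 5], "c": [29, 24, 24]}` → d = {'val': [13, 17, 5], 'c': [29, 24, 24]}
`out = d["val"][1] + d["c"][1]` → out = 41
So out = 41

Answer: 41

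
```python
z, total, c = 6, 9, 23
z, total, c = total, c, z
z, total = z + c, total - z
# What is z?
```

Trace:
`z, total, c = 6, 9, 23` → z = 6; total = 9; c = 23
`z, total, c = total, c, z` → z = 9; total = 23; c = 6
`z, total = z + c, total - z` → z = 15; total = 14
So z = 15

Answer: 15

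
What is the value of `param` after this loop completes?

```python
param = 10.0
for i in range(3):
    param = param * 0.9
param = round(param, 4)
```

Exponential decay: 10.0 * 0.9^3
`param` takes the values: 10.0 → 9.0 → 8.1 → 7.29

Answer: 7.29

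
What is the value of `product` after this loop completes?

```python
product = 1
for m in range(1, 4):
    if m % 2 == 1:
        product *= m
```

Product of odd numbers 1 to 3
`product` takes the values: 1 → 3

Answer: 3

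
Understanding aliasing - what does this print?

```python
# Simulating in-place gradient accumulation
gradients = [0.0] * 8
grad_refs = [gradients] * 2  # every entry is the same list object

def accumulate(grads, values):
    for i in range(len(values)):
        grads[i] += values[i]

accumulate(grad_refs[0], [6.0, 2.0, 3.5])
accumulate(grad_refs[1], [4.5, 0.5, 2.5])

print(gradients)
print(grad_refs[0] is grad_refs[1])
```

Key concept: gradient accumulation aliasing.
Step by step:
`gradients = [0.0] * 8` → gradients = [0.0, 0.0, 0.0, 0.0, 0.0, 0.0, 0.0, 0.0]
`grad_refs = [gradients] * 2` → grad_refs = [[0.0, 0.0, 0.0, 0.0, 0.0, 0.0, 0.0, 0.0], [0.0, 0.0, 0.0, 0.0, 0.0, 0.0, 0.0, 0.0]]
`accumulate(grad_refs[0], [6.0, 2.0, 3.5])` → gradients = [6.0, 2.0, 3.5, 0.0, 0.0, 0.0, 0.0, 0.0]; grad_refs = [[6.0, 2.0, 3.5, 0.0, 0.0, 0.0, 0.0, 0.0], [6.0, 2.0, 3.5, 0.0, 0.0, 0.0, 0.0, 0.0]]
`accumulate(grad_refs[1], [4.5, 0.5, 2.5])` → gradients = [10.5, 2.5, 6.0, 0.0, 0.0, 0.0, 0.0, 0.0]; grad_refs = [[10.5, 2.5, 6.0, 0.0, 0.0, 0.0, 0.0, 0.0], [10.5, 2.5, 6.0, 0.0, 0.0, 0.0, 0.0, 0.0]]
`print(gradients)` → prints [10.5, 2.5, 6.0, 0.0, 0.0, 0.0, 0.0, 0.0]
`print(grad_refs[0] is grad_refs[1])` → prints True

Answer:
[10.5, 2.5, 6.0, 0.0, 0.0, 0.0, 0.0, 0.0]
True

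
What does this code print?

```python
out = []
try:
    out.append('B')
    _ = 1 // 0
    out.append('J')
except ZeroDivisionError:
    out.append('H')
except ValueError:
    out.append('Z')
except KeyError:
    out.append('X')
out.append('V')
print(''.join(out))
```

Execution trace: 'B' (try body) → 'H' (except ZeroDivisionError) → 'V' (after the try/except). Output: BHV

Answer: BHV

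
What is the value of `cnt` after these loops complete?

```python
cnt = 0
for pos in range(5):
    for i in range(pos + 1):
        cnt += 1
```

Triangle: 1 + 2 + ... + 5
`cnt` takes the values: 0 → 1 → 2 → 3 → 4 → 5 → 6 → 7 → 8 → 9 → 10 → 11 → 12 → 13 → 14 → 15

Answer: 15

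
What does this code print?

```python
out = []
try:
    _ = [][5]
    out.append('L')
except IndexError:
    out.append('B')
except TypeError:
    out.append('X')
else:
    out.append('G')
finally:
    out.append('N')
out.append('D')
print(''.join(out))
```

Execution trace: 'B' (except IndexError) → 'N' (finally) → 'D' (after the try/except). Output: BND

Answer: BND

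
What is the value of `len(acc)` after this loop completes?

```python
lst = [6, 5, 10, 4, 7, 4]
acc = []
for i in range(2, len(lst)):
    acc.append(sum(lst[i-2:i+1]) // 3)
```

Number of 3-element averages
`acc` takes the values: [] → [7] → [7, 6] → [7, 6, 7] → [7, 6, 7, 5]
So `len(acc)` = 4

Answer: 4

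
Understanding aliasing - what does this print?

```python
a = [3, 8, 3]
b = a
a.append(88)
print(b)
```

Key concept: basic list aliasing.
Step by step:
`a = [3, 8, 3]` → a = [3, 8, 3]
`b = a` → b = [3, 8, 3] (same object as a)
`a.append(88)` → a = [3, 8, 3, 88] (same object as b); b = [3, 8, 3, 88] (same object as a)
`print(b)` → prints [3, 8, 3, 88]

Answer: [3, 8, 3, 88]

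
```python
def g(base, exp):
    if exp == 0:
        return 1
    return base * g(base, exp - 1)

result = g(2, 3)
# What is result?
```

g(2, 3) = 2 * 2 * 2 = 8

Answer: 8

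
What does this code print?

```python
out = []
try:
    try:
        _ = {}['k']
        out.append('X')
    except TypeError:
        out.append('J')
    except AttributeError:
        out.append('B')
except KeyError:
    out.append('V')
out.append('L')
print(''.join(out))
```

Execution trace: 'V' (outer except KeyError) → 'L' (after the try/except). Output: VL

Answer: VL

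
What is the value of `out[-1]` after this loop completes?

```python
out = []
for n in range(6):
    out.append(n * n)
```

Last element of squares 0 to 5
`out` takes the values: [] → [0] → [0, 1] → [0, 1, 4] → [0, 1, 4, 9] → [0, 1, 4, 9, 16] → [0, 1, 4, 9, 16, 25]
So `out[-1]` = 25

Answer: 25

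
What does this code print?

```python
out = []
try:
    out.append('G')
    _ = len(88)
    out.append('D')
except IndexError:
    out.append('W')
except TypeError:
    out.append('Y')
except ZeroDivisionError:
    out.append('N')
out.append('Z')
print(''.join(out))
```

Execution trace: 'G' (try body) → 'Y' (except TypeError) → 'Z' (after the try/except). Output: GYZ

Answer: GYZ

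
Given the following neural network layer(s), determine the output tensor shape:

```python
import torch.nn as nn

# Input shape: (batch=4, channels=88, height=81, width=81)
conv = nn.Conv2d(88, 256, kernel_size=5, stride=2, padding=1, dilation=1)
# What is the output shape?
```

Input: (4, 88, 81, 81) -> Output: (4, 256, 40, 40)

Answer: (4, 256, 40, 40)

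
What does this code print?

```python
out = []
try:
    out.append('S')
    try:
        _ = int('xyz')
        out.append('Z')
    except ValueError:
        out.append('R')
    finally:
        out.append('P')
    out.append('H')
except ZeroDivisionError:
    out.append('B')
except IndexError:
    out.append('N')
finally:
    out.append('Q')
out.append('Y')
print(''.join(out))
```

Execution trace: 'S' (try body) → 'R' (inner except ValueError) → 'P' (inner finally) → 'H' (try body, no exception) → 'Q' (finally) → 'Y' (after the try/except). Output: SRPHQY

Answer: SRPHQY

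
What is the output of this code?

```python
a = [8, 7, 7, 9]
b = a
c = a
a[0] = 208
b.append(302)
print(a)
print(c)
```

Key concept: multiple aliases.
Step by step:
`a = [8, 7, 7, 9]` → a = [8, 7, 7, 9]
`b = a` → b = [8, 7, 7, 9] (same object as a)
`c = a` → c = [8, 7, 7, 9] (same object as a, b)
`a[0] = 208` → a = [208, 7, 7, 9] (same object as b, c); b = [208, 7, 7, 9] (same object as a, c); c = [208, 7, 7, 9] (same object as a, b)
`b.append(302)` → a = [208, 7, 7, 9, 302] (same object as b, c); b = [208, 7, 7, 9, 302] (same object as a, c); c = [208, 7, 7, 9, 302] (same object as a, b)
`print(a)` → prints [208, 7, 7, 9, 302]
`print(c)` → prints [208, 7, 7, 9, 302]

Answer:
[208, 7, 7, 9, 302]
[208, 7, 7, 9, 302]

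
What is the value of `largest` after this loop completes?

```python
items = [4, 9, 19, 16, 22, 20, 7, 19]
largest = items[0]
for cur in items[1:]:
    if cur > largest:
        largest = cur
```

Maximum of [4, 9, 19, 16, 22, 20, 7, 19]
`largest` takes the values: 4 → 9 → 19 → 22

Answer: 22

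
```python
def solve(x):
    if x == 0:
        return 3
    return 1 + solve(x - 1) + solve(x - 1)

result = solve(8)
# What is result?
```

solve(x) = 1 + 2·solve(x-1), solve(0)=3. Closed form: (3+1)·2^8 - 1 = 1023.

Answer: 1023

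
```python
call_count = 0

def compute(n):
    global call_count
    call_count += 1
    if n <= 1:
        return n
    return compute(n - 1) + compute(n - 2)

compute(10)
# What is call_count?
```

Calls(n) = 1 + Calls(n-1) + Calls(n-2); Calls(0)=Calls(1)=1. For n=10 this gives 177.

Answer: 177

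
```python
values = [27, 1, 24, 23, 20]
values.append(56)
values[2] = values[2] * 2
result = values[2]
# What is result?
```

Trace:
`values = [27, 1, 24, 23, 20]` → values = [27, 1, 24, 23, 20]
`values.append(56)` → values = [27, 1, 24, 23, 20, 56]
`values[2] = values[2] * 2` → values = [27, 1, 48, 23, 20, 56]
`result = values[2]` → result = 48
So result = 48

Answer: 48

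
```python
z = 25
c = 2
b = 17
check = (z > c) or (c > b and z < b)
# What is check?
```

Trace:
`z = 25` → z = 25
`c = 2` → c = 2
`b = 17` → b = 17
`check = (z > c) or (c > b and z < b)` → check = True
So check = True

Answer: True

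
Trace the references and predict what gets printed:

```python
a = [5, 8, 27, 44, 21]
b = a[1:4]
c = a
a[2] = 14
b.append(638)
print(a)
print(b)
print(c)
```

Key concept: slice vs alias.
Step by step:
`a = [5, 8, 27, 44, 21]` → a = [5, 8, 27, 44, 21]
`b = a[1:4]` → b = [8, 27, 44]
`c = a` → c = [5, 8, 27, 44, 21] (same object as a)
`a[2] = 14` → a = [5, 8, 14, 44, 21] (same object as c); c = [5, 8, 14, 44, 21] (same object as a)
`b.append(638)` → b = [8, 27, 44, 638]
`print(a)` → prints [5, 8, 14, 44, 21]
`print(b)` → prints [8, 27, 44, 638]
`print(c)` → prints [5, 8, 14, 44, 21]

Answer:
[5, 8, 14, 44, 21]
[8, 27, 44, 638]
[5, 8, 14, 44, 21]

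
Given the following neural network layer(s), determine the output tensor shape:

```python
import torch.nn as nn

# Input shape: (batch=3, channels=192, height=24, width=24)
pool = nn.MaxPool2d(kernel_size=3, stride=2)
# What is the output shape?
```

Input: (3, 192, 24, 24) -> Output: (3, 192, 11, 11)

Answer: (3, 192, 11, 11)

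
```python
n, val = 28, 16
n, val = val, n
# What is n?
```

Trace:
`n, val = 28, 16` → n = 28; val = 16
`n, val = val, n` → n = 16; val = 28
So n = 16

Answer: 16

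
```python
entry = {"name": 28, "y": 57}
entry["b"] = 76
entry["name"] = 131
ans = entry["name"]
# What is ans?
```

Trace:
`entry = {"name": 28, "y": 57}` → entry = {'name': 28, 'y': 57}
`entry["b"] = 76` → entry = {'name': 28, 'y': 57, 'b': 76}
`entry["name"] = 131` → entry = {'name': 131, 'y': 57, 'b': 76}
`ans = entry["name"]` → ans = 131
So ans = 131

Answer: 131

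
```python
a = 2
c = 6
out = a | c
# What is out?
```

Trace:
`a = 2` → a = 2
`c = 6` → c = 6
`out = a | c` → out = 6
So out = 6

Answer: 6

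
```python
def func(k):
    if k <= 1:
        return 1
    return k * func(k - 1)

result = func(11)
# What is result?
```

func(11) = 11 * 10 * 9 * 8 * 7 * 6 * 5 * 4 * 3 * 2 * 1 = 39916800

Answer: 39916800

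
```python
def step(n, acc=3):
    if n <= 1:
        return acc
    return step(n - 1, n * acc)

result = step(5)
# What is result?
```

Accumulator trace (n, acc): (5, 3) -> (4, 15) -> (3, 60) -> (2, 180) -> (1, 360) -> return 360

Answer: 360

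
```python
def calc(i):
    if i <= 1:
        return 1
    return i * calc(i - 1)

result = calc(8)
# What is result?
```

calc(8) = 8 * 7 * 6 * 5 * 4 * 3 * 2 * 1 = 40320

Answer: 40320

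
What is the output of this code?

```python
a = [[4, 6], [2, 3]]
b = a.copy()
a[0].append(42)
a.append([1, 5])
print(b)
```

Key concept: shallow copy with nested lists.
Step by step:
`a = [[4, 6], [2, 3]]` → a = [[4, 6], [2, 3]]
`b = a.copy()` → b = [[4, 6], [2, 3]]
`a[0].append(42)` → a = [[4, 6, 42], [2, 3]]; b = [[4, 6, 42], [2, 3]]
`a.append([1, 5])` → a = [[4, 6, 42], [2, 3], [1, 5]]
`print(b)` → prints [[4, 6, 42], [2, 3]]

Answer: [[4, 6, 42], [2, 3]]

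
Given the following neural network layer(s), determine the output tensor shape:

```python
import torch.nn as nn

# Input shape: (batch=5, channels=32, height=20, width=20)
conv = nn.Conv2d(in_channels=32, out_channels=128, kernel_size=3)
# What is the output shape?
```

Input: (5, 32, 20, 20) -> Output: (5, 128, 18, 18)

Answer: (5, 128, 18, 18)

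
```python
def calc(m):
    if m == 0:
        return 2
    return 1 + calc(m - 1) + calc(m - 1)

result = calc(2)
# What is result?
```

calc(m) = 1 + 2·calc(m-1), calc(0)=2. Closed form: (2+1)·2^2 - 1 = 11.

Answer: 11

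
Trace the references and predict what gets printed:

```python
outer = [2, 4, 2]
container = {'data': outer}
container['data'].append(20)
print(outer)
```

Key concept: dict holds reference to list.
Step by step:
`outer = [2, 4, 2]` → outer = [2, 4, 2]
`container = {'data': outer}` → container = {'data': [2, 4, 2]}
`container['data'].append(20)` → outer = [2, 4, 2, 20]; container = {'data': [2, 4, 2, 20]}
`print(outer)` → prints [2, 4, 2, 20]

Answer: [2, 4, 2, 20]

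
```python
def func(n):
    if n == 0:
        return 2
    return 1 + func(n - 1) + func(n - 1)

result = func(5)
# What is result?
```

func(n) = 1 + 2·func(n-1), func(0)=2. Closed form: (2+1)·2^5 - 1 = 95.

Answer: 95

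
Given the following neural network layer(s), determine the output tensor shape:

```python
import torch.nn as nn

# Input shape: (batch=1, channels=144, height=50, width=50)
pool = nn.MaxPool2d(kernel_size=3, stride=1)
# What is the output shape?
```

Input: (1, 144, 50, 50) -> Output: (1, 144, 48, 48)

Answer: (1, 144, 48, 48)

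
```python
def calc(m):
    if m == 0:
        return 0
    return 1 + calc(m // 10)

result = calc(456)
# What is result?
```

Count of digits of 456: 3

Answer: 3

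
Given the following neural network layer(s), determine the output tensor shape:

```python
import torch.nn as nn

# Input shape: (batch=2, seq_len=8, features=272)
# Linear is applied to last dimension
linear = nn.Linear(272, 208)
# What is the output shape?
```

Input: (2, 8, 272) -> Output: (2, 8, 208)

Answer: (2, 8, 208)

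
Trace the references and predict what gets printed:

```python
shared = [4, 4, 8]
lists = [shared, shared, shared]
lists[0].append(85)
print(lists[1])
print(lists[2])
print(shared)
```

Key concept: list of same reference.
Step by step:
`shared = [4, 4, 8]` → shared = [4, 4, 8]
`lists = [shared, shared, shared]` → lists = [[4, 4, 8], [4, 4, 8], [4, 4, 8]]
`lists[0].append(85)` → shared = [4, 4, 8, 85]; lists = [[4, 4, 8, 85], [4, 4, 8, 85], [4, 4, 8, 85]]
`print(lists[1])` → prints [4, 4, 8, 85]
`print(lists[2])` → prints [4, 4, 8, 85]
`print(shared)` → prints [4, 4, 8, 85]

Answer:
[4, 4, 8, 85]
[4, 4, 8, 85]
[4, 4, 8, 85]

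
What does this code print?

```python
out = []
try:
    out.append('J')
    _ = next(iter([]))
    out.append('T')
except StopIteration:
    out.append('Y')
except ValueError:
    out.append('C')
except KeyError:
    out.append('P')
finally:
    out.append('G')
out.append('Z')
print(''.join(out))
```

Execution trace: 'J' (try body) → 'Y' (except StopIteration) → 'G' (finally) → 'Z' (after the try/except). Output: JYGZ

Answer: JYGZ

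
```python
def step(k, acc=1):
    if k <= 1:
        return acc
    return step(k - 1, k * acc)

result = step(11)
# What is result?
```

Accumulator trace (n, acc): (11, 1) -> (10, 11) -> (9, 110) -> (8, 990) -> (7, 7920) -> (6, 55440) -> (5, 332640) -> (4, 1663200) -> (3, 6652800) -> (2, 19958400) -> (1, 39916800) -> return 39916800

Answer: 39916800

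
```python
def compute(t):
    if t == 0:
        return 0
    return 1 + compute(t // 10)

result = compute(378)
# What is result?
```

Count of digits of 378: 3

Answer: 3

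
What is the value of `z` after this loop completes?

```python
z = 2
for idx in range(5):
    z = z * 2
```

Multiply by 2, 5 times: 2 * 2^5 = 64
`z` takes the values: 2 → 4 → 8 → 16 → 32 → 64

Answer: 64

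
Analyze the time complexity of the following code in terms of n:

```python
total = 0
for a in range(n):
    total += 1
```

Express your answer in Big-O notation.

Each loop level contributes: n. Multiplying the contributions gives O(n).

Answer: O(n)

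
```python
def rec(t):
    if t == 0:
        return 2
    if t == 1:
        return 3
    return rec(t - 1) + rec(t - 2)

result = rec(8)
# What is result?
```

Build up from base cases: rec(0)=2, rec(1)=3, rec(2)=5, rec(3)=8, rec(4)=13, rec(5)=21, rec(6)=34, ..., rec(8)=89

Answer: 89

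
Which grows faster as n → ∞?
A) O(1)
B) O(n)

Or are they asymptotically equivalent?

O(1) vs O(n): Higher order terms dominate.

Answer: B) O(n) grows faster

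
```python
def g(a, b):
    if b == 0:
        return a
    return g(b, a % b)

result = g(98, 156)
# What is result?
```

g(98, 156) -> g(156, 98) -> g(98, 58) -> g(58, 40) -> g(40, 18) -> g(18, 4) -> g(4, 2) -> g(2, 0) -> 2

Answer: 2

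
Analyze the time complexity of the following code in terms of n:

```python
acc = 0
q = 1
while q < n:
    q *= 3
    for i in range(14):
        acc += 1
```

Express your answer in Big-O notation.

Each loop level contributes: log n × 1. Multiplying the contributions gives O(log n).

Answer: O(log n)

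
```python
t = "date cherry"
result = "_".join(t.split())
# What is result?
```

Trace:
`t = "date cherry"` → t = 'date cherry'
`result = "_".join(t.split())` → result = 'date_cherry'
So result = 'date_cherry'

Answer: 'date_cherry'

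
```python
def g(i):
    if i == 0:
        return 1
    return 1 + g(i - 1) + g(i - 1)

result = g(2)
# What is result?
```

g(i) = 1 + 2·g(i-1), g(0)=1. Closed form: (1+1)·2^2 - 1 = 7.

Answer: 7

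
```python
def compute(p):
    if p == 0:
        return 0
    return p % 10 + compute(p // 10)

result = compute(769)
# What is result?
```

Sum of digits of 769: 9 + 6 + 7 = 22

Answer: 22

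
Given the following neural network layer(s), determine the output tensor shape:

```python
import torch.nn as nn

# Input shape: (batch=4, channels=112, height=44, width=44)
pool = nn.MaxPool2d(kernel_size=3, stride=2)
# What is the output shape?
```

Input: (4, 112, 44, 44) -> Output: (4, 112, 21, 21)

Answer: (4, 112, 21, 21)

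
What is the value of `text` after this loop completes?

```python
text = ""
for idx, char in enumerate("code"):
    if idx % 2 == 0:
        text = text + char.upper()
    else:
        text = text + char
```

Uppercase even positions in 'code'
`text` takes the values: "" → "C" → "Co" → "CoD" → "CoDe"

Answer: "CoDe"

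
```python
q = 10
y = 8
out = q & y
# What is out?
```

Trace:
`q = 10` → q = 10
`y = 8` → y = 8
`out = q & y` → out = 8
So out = 8

Answer: 8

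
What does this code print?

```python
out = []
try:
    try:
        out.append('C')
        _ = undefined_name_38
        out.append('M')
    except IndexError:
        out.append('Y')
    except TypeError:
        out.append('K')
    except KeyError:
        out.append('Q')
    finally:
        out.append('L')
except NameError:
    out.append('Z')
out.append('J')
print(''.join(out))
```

Execution trace: 'C' (try body) → 'L' (finally) → 'Z' (outer except NameError) → 'J' (after the try/except). Output: CLZJ

Answer: CLZJ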